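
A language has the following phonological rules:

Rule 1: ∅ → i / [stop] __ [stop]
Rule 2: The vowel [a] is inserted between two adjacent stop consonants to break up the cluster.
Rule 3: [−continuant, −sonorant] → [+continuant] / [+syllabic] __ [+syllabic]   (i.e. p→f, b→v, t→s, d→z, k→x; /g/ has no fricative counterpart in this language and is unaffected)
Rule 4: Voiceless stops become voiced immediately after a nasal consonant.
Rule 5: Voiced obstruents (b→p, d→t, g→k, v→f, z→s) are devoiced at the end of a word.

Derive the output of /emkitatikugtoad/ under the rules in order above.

Rule 1 (stop-cluster i-epenthesis): /g/ and /t/ form a stop–stop cluster, so [i] is inserted between them. /emkitatikugtoad/ → emkitatikugitoad.
Rule 2 (stop-cluster a-epenthesis): no segment meets the environment; /emkitatikugitoad/ is unchanged.
Rule 3 (intervocalic spirantization): /t/ is a stop between vowels /i/ and /a/, so it spirantizes to the fricative [s]. /t/ is a stop between vowels /a/ and /i/, so it spirantizes to the fricative [s]. /k/ is a stop between vowels /i/ and /u/, so it spirantizes to the fricative [x]. /t/ is a stop between vowels /i/ and /o/, so it spirantizes to the fricative [s]. /emkitatikugitoad/ → emkisasixugisoad.
Rule 4 (post-nasal voicing): /k/ is a voiceless stop immediately after the nasal /m/, so it voices to [g]. /emkisasixugisoad/ → emgisasixugisoad.
Rule 5 (final devoicing): /d/ is a voiced obstruent in word-final position, so it devoices to [t]. /emgisasixugisoad/ → emgisasixugisoat.

emgisasixugisoat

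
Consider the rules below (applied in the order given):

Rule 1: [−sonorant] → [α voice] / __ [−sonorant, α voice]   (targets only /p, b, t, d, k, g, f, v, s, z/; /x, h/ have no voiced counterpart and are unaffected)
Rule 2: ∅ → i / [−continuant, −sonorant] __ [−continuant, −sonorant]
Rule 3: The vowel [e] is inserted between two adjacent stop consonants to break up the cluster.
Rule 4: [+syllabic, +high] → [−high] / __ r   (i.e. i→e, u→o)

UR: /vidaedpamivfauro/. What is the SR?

vidaetipamiffaoro

Rule 1 (regressive voicing assimilation): /d/ precedes the voiceless obstruent /p/, so it devoices to [t] by assimilation. /v/ precedes the voiceless obstruent /f/, so it devoices to [f] by assimilation. /vidaedpamivfauro/ → vidaetpamiffauro.
Rule 2 (stop-cluster i-epenthesis): /t/ and /p/ form a stop–stop cluster, so [i] is inserted between them. /vidaetpamiffauro/ → vidaetipamiffauro.
Rule 3 (stop-cluster e-epenthesis): no segment meets the environment; /vidaetipamiffauro/ is unchanged.
Rule 4 (pre-rhotic lowering): /u/ is a high vowel immediately before /r/, so it lowers to [o]. /vidaetipamiffauro/ → vidaetipamiffaoro.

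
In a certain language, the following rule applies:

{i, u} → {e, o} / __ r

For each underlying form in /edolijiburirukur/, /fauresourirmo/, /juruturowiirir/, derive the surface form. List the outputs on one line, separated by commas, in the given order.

edolijiborerukor, faoresoorermo, jorutorowierer

/edolijiburirukur/: /u/ is a high vowel immediately before /r/, so it lowers to [o]. /i/ is a high vowel immediately before /r/, so it lowers to [e]. /u/ is a high vowel immediately before /r/, so it lowers to [o]. → [edolijiborerukor].
/fauresourirmo/: /u/ is a high vowel immediately before /r/, so it lowers to [o]. /u/ is a high vowel immediately before /r/, so it lowers to [o]. /i/ is a high vowel immediately before /r/, so it lowers to [e]. → [faoresoorermo].
/juruturowiirir/: /u/ is a high vowel immediately before /r/, so it lowers to [o]. /u/ is a high vowel immediately before /r/, so it lowers to [o]. /i/ is a high vowel immediately before /r/, so it lowers to [e]. /i/ is a high vowel immediately before /r/, so it lowers to [e]. → [jorutorowierer].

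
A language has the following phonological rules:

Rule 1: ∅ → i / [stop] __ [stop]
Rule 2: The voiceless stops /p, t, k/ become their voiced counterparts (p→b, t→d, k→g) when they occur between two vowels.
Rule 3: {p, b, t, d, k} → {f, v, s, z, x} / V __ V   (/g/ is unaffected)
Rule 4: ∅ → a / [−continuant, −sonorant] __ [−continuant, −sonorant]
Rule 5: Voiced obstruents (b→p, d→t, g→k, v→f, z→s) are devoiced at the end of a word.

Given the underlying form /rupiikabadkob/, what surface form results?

ruviigavazigop

Rule 1 (stop-cluster i-epenthesis): /d/ and /k/ form a stop–stop cluster, so [i] is inserted between them. /rupiikabadkob/ → rupiikabadikob.
Rule 2 (intervocalic voicing): /p/ is a voiceless stop between vowels /u/ and /i/, so it voices to [b]. /k/ is a voiceless stop between vowels /i/ and /a/, so it voices to [g]. /k/ is a voiceless stop between vowels /i/ and /o/, so it voices to [g]. /rupiikabadikob/ → rubiigabadigob.
Rule 3 (intervocalic spirantization): /b/ is a stop between vowels /u/ and /i/, so it spirantizes to the fricative [v]. /b/ is a stop between vowels /a/ and /a/, so it spirantizes to the fricative [v]. /d/ is a stop between vowels /a/ and /i/, so it spirantizes to the fricative [z]. /rubiigabadigob/ → ruviigavazigob.
Rule 4 (stop-cluster a-epenthesis): no segment meets the environment; /ruviigavazigob/ is unchanged.
Rule 5 (final devoicing): /b/ is a voiced obstruent in word-final position, so it devoices to [p]. /ruviigavazigob/ → ruviigavazigop.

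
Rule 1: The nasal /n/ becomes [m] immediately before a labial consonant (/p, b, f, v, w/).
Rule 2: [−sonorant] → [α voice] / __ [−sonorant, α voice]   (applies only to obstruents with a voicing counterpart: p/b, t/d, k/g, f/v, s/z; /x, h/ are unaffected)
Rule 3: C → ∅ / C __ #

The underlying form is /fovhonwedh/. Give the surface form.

Rule 1 (nasal place assimilation): /n/ precedes the labial consonant /w/, so it assimilates in place to [m]. /fovhonwedh/ → fovhomwedh.
Rule 2 (regressive voicing assimilation): /v/ precedes the voiceless obstruent /h/, so it devoices to [f] by assimilation. /d/ precedes the voiceless obstruent /h/, so it devoices to [t] by assimilation. /fovhomwedh/ → fofhomweth.
Rule 3 (final cluster simplification): /h/ is the second consonant of a word-final cluster /th/, so it deletes. /fofhomweth/ → fofhomwet.

fofhomwet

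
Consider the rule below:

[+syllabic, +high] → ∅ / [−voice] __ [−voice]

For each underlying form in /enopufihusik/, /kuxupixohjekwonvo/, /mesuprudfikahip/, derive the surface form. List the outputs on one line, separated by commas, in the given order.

enopfhsk, kxpxohjekwonvo, mesprudfkahp

/enopufihusik/: /u/ is a high vowel flanked by voiceless consonants /p/ and /f/, so it deletes. /i/ is a high vowel flanked by voiceless consonants /f/ and /h/, so it deletes. /u/ is a high vowel flanked by voiceless consonants /h/ and /s/, so it deletes. /i/ is a high vowel flanked by voiceless consonants /s/ and /k/, so it deletes. → [enopfhsk].
/kuxupixohjekwonvo/: /u/ is a high vowel flanked by voiceless consonants /k/ and /x/, so it deletes. /u/ is a high vowel flanked by voiceless consonants /x/ and /p/, so it deletes. /i/ is a high vowel flanked by voiceless consonants /p/ and /x/, so it deletes. → [kxpxohjekwonvo].
/mesuprudfikahip/: /u/ is a high vowel flanked by voiceless consonants /s/ and /p/, so it deletes. /i/ is a high vowel flanked by voiceless consonants /f/ and /k/, so it deletes. /i/ is a high vowel flanked by voiceless consonants /h/ and /p/, so it deletes. → [mesprudfkahp].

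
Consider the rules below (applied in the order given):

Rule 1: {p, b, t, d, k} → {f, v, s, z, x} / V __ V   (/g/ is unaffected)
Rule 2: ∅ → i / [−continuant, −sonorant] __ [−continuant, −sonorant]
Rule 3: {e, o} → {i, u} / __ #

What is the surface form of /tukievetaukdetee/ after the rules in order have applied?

Rule 1 (intervocalic spirantization): /k/ is a stop between vowels /u/ and /i/, so it spirantizes to the fricative [x]. /t/ is a stop between vowels /e/ and /a/, so it spirantizes to the fricative [s]. /t/ is a stop between vowels /e/ and /e/, so it spirantizes to the fricative [s]. /tukievetaukdetee/ → tuxievesaukdesee.
Rule 2 (stop-cluster i-epenthesis): /k/ and /d/ form a stop–stop cluster, so [i] is inserted between them. /tuxievesaukdesee/ → tuxievesaukidesee.
Rule 3 (final vowel raising): /e/ is a mid vowel in word-final position, so it raises to [i]. /tuxievesaukidesee/ → tuxievesaukidesei.

tuxievesaukidesei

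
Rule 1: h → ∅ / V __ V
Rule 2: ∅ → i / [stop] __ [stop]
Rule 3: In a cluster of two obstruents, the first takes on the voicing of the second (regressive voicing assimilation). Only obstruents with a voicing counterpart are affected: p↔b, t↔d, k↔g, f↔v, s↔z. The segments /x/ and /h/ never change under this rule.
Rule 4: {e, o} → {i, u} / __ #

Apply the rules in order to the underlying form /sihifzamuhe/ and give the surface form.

siivzamui

Rule 1 (intervocalic h-deletion): /h/ occurs between vowels /i/ and /i/, so it deletes. /h/ occurs between vowels /u/ and /e/, so it deletes. /sihifzamuhe/ → siifzamue.
Rule 2 (stop-cluster i-epenthesis): no segment meets the environment; /siifzamue/ is unchanged.
Rule 3 (regressive voicing assimilation): /f/ precedes the voiced obstruent /z/, so it voices to [v] by assimilation. /siifzamue/ → siivzamue.
Rule 4 (final vowel raising): /e/ is a mid vowel in word-final position, so it raises to [i]. /siivzamue/ → siivzamui.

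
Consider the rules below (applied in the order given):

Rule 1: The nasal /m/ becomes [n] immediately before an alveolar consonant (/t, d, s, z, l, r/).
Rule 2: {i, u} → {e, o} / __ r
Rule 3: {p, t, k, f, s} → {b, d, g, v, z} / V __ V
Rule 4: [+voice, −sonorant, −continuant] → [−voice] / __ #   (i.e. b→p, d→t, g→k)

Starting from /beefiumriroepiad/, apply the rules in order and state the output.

Rule 1 (nasal place assimilation): /m/ precedes the alveolar consonant /r/, so it assimilates in place to [n]. /beefiumriroepiad/ → beefiunriroepiad.
Rule 2 (pre-rhotic lowering): /i/ is a high vowel immediately before /r/, so it lowers to [e]. /beefiunriroepiad/ → beefiunreroepiad.
Rule 3 (intervocalic voicing): /f/ is a voiceless obstruent between vowels /e/ and /i/, so it voices to [v]. /p/ is a voiceless obstruent between vowels /e/ and /i/, so it voices to [b]. /beefiunreroepiad/ → beeviunreroebiad.
Rule 4 (final devoicing): /d/ is a voiced stop in word-final position, so it devoices to [t]. /beeviunreroebiad/ → beeviunreroebiat.

beeviunreroebiat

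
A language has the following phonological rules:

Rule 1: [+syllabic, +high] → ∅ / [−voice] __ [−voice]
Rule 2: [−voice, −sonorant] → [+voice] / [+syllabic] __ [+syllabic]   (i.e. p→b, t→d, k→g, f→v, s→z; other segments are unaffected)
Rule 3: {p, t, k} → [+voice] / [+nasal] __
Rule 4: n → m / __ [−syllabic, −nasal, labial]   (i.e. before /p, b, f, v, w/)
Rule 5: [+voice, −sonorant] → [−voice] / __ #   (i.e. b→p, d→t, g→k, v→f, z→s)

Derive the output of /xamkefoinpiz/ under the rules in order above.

Rule 1 (high vowel syncope): no segment meets the environment; /xamkefoinpiz/ is unchanged.
Rule 2 (intervocalic voicing): /f/ is a voiceless obstruent between vowels /e/ and /o/, so it voices to [v]. /xamkefoinpiz/ → xamkevoinpiz.
Rule 3 (post-nasal voicing): /k/ is a voiceless stop immediately after the nasal /m/, so it voices to [g]. /p/ is a voiceless stop immediately after the nasal /n/, so it voices to [b]. /xamkevoinpiz/ → xamgevoinbiz.
Rule 4 (nasal place assimilation): /n/ precedes the labial consonant /b/, so it assimilates in place to [m]. /xamgevoinbiz/ → xamgevoimbiz.
Rule 5 (final devoicing): /z/ is a voiced obstruent in word-final position, so it devoices to [s]. /xamgevoimbiz/ → xamgevoimbis.

xamgevoimbis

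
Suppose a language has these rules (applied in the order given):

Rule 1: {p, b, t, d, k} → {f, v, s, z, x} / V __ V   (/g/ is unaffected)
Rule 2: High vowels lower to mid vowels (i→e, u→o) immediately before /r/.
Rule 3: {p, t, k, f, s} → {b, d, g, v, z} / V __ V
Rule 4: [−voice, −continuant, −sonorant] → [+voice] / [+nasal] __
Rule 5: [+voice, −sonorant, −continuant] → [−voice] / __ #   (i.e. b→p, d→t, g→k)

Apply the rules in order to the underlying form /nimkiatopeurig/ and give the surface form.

Rule 1 (intervocalic spirantization): /t/ is a stop between vowels /a/ and /o/, so it spirantizes to the fricative [s]. /p/ is a stop between vowels /o/ and /e/, so it spirantizes to the fricative [f]. /nimkiatopeurig/ → nimkiasofeurig.
Rule 2 (pre-rhotic lowering): /u/ is a high vowel immediately before /r/, so it lowers to [o]. /nimkiasofeurig/ → nimkiasofeorig.
Rule 3 (intervocalic voicing): /s/ is a voiceless obstruent between vowels /a/ and /o/, so it voices to [z]. /f/ is a voiceless obstruent between vowels /o/ and /e/, so it voices to [v]. /nimkiasofeorig/ → nimkiazoveorig.
Rule 4 (post-nasal voicing): /k/ is a voiceless stop immediately after the nasal /m/, so it voices to [g]. /nimkiazoveorig/ → nimgiazoveorig.
Rule 5 (final devoicing): /g/ is a voiced stop in word-final position, so it devoices to [k]. /nimgiazoveorig/ → nimgiazoveorik.

nimgiazoveorik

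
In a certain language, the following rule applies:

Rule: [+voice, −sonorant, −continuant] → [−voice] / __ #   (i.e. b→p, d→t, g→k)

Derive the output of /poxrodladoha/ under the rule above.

poxrodladoha

No segment of /poxrodladoha/ meets the structural description of the rule, so the form surfaces unchanged.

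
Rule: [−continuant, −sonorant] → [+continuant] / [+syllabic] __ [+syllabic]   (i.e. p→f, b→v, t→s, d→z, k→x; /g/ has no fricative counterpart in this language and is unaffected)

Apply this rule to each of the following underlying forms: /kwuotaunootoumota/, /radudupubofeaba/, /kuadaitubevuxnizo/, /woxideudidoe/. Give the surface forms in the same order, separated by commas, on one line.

/kwuotaunootoumota/: /t/ is a stop between vowels /o/ and /a/, so it spirantizes to the fricative [s]. /t/ is a stop between vowels /o/ and /o/, so it spirantizes to the fricative [s]. /t/ is a stop between vowels /o/ and /a/, so it spirantizes to the fricative [s]. → [kwuosaunoosoumosa].
/radudupubofeaba/: /d/ is a stop between vowels /a/ and /u/, so it spirantizes to the fricative [z]. /d/ is a stop between vowels /u/ and /u/, so it spirantizes to the fricative [z]. /p/ is a stop between vowels /u/ and /u/, so it spirantizes to the fricative [f]. /b/ is a stop between vowels /u/ and /o/, so it spirantizes to the fricative [v]. /b/ is a stop between vowels /a/ and /a/, so it spirantizes to the fricative [v]. → [razuzufuvofeava].
/kuadaitubevuxnizo/: /d/ is a stop between vowels /a/ and /a/, so it spirantizes to the fricative [z]. /t/ is a stop between vowels /i/ and /u/, so it spirantizes to the fricative [s]. /b/ is a stop between vowels /u/ and /e/, so it spirantizes to the fricative [v]. → [kuazaisuvevuxnizo].
/woxideudidoe/: /d/ is a stop between vowels /i/ and /e/, so it spirantizes to the fricative [z]. /d/ is a stop between vowels /u/ and /i/, so it spirantizes to the fricative [z]. /d/ is a stop between vowels /i/ and /o/, so it spirantizes to the fricative [z]. → [woxizeuzizoe].

kwuosaunoosoumosa, razuzufuvofeava, kuazaisuvevuxnizo, woxizeuzizoe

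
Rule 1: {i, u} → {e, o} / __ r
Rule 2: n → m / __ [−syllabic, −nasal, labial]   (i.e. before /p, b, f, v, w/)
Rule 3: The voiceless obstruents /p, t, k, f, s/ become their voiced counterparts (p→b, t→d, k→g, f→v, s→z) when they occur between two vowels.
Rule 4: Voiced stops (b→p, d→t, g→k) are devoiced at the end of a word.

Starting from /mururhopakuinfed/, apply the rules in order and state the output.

Rule 1 (pre-rhotic lowering): /u/ is a high vowel immediately before /r/, so it lowers to [o]. /u/ is a high vowel immediately before /r/, so it lowers to [o]. /mururhopakuinfed/ → mororhopakuinfed.
Rule 2 (nasal place assimilation): /n/ precedes the labial consonant /f/, so it assimilates in place to [m]. /mororhopakuinfed/ → mororhopakuimfed.
Rule 3 (intervocalic voicing): /p/ is a voiceless obstruent between vowels /o/ and /a/, so it voices to [b]. /k/ is a voiceless obstruent between vowels /a/ and /u/, so it voices to [g]. /mororhopakuimfed/ → mororhobaguimfed.
Rule 4 (final devoicing): /d/ is a voiced stop in word-final position, so it devoices to [t]. /mororhobaguimfed/ → mororhobaguimfet.

mororhobaguimfet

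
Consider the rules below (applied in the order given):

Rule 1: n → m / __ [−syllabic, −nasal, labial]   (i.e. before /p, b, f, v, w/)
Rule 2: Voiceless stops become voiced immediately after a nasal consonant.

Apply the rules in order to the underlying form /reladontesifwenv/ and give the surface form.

Rule 1 (nasal place assimilation): /n/ precedes the labial consonant /v/, so it assimilates in place to [m]. /reladontesifwenv/ → reladontesifwemv.
Rule 2 (post-nasal voicing): /t/ is a voiceless stop immediately after the nasal /n/, so it voices to [d]. /reladontesifwemv/ → reladondesifwemv.

reladondesifwemv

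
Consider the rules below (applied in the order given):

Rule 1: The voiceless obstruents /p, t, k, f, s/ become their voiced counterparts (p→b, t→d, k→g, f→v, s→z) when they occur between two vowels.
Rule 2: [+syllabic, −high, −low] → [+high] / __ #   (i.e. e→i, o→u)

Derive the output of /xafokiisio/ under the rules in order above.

xavogiiziu

Rule 1 (intervocalic voicing): /f/ is a voiceless obstruent between vowels /a/ and /o/, so it voices to [v]. /k/ is a voiceless obstruent between vowels /o/ and /i/, so it voices to [g]. /s/ is a voiceless obstruent between vowels /i/ and /i/, so it voices to [z]. /xafokiisio/ → xavogiizio.
Rule 2 (final vowel raising): /o/ is a mid vowel in word-final position, so it raises to [u]. /xavogiizio/ → xavogiiziu.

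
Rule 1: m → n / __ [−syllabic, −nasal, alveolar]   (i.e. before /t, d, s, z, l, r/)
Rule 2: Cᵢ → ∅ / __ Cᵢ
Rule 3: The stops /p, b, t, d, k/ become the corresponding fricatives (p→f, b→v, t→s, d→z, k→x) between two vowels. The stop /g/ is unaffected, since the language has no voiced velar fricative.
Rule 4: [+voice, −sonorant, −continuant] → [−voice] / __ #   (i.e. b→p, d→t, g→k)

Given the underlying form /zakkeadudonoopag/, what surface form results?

zaxeazuzonoofak

Rule 1 (nasal place assimilation): no segment meets the environment; /zakkeadudonoopag/ is unchanged.
Rule 2 (degemination): /kk/ is a geminate; the first /k/ deletes. /zakkeadudonoopag/ → zakeadudonoopag.
Rule 3 (intervocalic spirantization): /k/ is a stop between vowels /a/ and /e/, so it spirantizes to the fricative [x]. /d/ is a stop between vowels /a/ and /u/, so it spirantizes to the fricative [z]. /d/ is a stop between vowels /u/ and /o/, so it spirantizes to the fricative [z]. /p/ is a stop between vowels /o/ and /a/, so it spirantizes to the fricative [f]. /zakeadudonoopag/ → zaxeazuzonoofag.
Rule 4 (final devoicing): /g/ is a voiced stop in word-final position, so it devoices to [k]. /zaxeazuzonoofag/ → zaxeazuzonoofak.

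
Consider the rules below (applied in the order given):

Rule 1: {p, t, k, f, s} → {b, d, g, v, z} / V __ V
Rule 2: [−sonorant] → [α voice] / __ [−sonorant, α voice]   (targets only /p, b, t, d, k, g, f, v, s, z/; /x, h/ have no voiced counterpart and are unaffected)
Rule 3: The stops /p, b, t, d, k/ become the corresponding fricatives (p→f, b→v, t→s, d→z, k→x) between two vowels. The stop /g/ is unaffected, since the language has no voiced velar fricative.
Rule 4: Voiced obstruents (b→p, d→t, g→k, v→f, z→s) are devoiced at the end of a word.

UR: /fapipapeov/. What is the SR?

Rule 1 (intervocalic voicing): /p/ is a voiceless obstruent between vowels /a/ and /i/, so it voices to [b]. /p/ is a voiceless obstruent between vowels /i/ and /a/, so it voices to [b]. /p/ is a voiceless obstruent between vowels /a/ and /e/, so it voices to [b]. /fapipapeov/ → fabibabeov.
Rule 2 (regressive voicing assimilation): no segment meets the environment; /fabibabeov/ is unchanged.
Rule 3 (intervocalic spirantization): /b/ is a stop between vowels /a/ and /i/, so it spirantizes to the fricative [v]. /b/ is a stop between vowels /i/ and /a/, so it spirantizes to the fricative [v]. /b/ is a stop between vowels /a/ and /e/, so it spirantizes to the fricative [v]. /fabibabeov/ → favivaveov.
Rule 4 (final devoicing): /v/ is a voiced obstruent in word-final position, so it devoices to [f]. /favivaveov/ → favivaveof.

favivaveof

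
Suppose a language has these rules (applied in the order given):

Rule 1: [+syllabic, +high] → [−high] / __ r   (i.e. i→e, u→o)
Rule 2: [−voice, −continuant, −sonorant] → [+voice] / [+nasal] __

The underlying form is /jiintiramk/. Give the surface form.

jiinderamg

Rule 1 (pre-rhotic lowering): /i/ is a high vowel immediately before /r/, so it lowers to [e]. /jiintiramk/ → jiinteramk.
Rule 2 (post-nasal voicing): /t/ is a voiceless stop immediately after the nasal /n/, so it voices to [d]. /k/ is a voiceless stop immediately after the nasal /m/, so it voices to [g]. /jiinteramk/ → jiinderamg.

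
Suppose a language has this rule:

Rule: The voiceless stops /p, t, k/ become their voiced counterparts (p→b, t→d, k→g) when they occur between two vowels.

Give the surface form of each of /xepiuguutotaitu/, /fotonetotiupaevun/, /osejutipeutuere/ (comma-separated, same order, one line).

/xepiuguutotaitu/: /p/ is a voiceless stop between vowels /e/ and /i/, so it voices to [b]. /t/ is a voiceless stop between vowels /u/ and /o/, so it voices to [d]. /t/ is a voiceless stop between vowels /o/ and /a/, so it voices to [d]. /t/ is a voiceless stop between vowels /i/ and /u/, so it voices to [d]. → [xebiuguudodaidu].
/fotonetotiupaevun/: /t/ is a voiceless stop between vowels /o/ and /o/, so it voices to [d]. /t/ is a voiceless stop between vowels /e/ and /o/, so it voices to [d]. /t/ is a voiceless stop between vowels /o/ and /i/, so it voices to [d]. /p/ is a voiceless stop between vowels /u/ and /a/, so it voices to [b]. → [fodonedodiubaevun].
/osejutipeutuere/: /t/ is a voiceless stop between vowels /u/ and /i/, so it voices to [d]. /p/ is a voiceless stop between vowels /i/ and /e/, so it voices to [b]. /t/ is a voiceless stop between vowels /u/ and /u/, so it voices to [d]. → [osejudibeuduere].

xebiuguudodaidu, fodonedodiubaevun, osejudibeuduere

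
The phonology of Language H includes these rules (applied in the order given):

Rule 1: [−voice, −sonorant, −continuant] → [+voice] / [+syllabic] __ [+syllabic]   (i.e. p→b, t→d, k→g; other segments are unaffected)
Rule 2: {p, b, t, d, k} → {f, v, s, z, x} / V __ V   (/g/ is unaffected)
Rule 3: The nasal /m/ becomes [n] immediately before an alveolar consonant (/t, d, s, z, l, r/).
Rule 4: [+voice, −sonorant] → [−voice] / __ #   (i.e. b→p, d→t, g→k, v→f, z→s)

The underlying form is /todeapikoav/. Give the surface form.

tozeavigoaf

Rule 1 (intervocalic voicing): /p/ is a voiceless stop between vowels /a/ and /i/, so it voices to [b]. /k/ is a voiceless stop between vowels /i/ and /o/, so it voices to [g]. /todeapikoav/ → todeabigoav.
Rule 2 (intervocalic spirantization): /d/ is a stop between vowels /o/ and /e/, so it spirantizes to the fricative [z]. /b/ is a stop between vowels /a/ and /i/, so it spirantizes to the fricative [v]. /todeabigoav/ → tozeavigoav.
Rule 3 (nasal place assimilation): no segment meets the environment; /tozeavigoav/ is unchanged.
Rule 4 (final devoicing): /v/ is a voiced obstruent in word-final position, so it devoices to [f]. /tozeavigoav/ → tozeavigoaf.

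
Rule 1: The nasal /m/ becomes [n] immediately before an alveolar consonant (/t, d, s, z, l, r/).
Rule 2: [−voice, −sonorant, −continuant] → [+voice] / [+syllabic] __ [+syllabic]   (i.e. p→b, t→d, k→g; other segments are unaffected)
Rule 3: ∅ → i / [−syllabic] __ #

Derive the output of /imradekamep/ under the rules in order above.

inradegamepi

Rule 1 (nasal place assimilation): /m/ precedes the alveolar consonant /r/, so it assimilates in place to [n]. /imradekamep/ → inradekamep.
Rule 2 (intervocalic voicing): /k/ is a voiceless stop between vowels /e/ and /a/, so it voices to [g]. /inradekamep/ → inradegamep.
Rule 3 (final i-epenthesis): the form ends in the consonant /p/, so [i] is inserted word-finally. /inradegamep/ → inradegamepi.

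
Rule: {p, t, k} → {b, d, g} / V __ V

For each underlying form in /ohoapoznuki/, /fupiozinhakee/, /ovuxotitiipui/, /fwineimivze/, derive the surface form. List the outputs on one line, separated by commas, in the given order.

ohoaboznugi, fubiozinhagee, ovuxodidiibui, fwineimivze

/ohoapoznuki/: /p/ is a voiceless stop between vowels /a/ and /o/, so it voices to [b]. /k/ is a voiceless stop between vowels /u/ and /i/, so it voices to [g]. → [ohoaboznugi].
/fupiozinhakee/: /p/ is a voiceless stop between vowels /u/ and /i/, so it voices to [b]. /k/ is a voiceless stop between vowels /a/ and /e/, so it voices to [g]. → [fubiozinhagee].
/ovuxotitiipui/: /t/ is a voiceless stop between vowels /o/ and /i/, so it voices to [d]. /t/ is a voiceless stop between vowels /i/ and /i/, so it voices to [d]. /p/ is a voiceless stop between vowels /i/ and /u/, so it voices to [b]. → [ovuxodidiibui].
/fwineimivze/: the rule's environment is not met; surfaces unchanged as [fwineimivze].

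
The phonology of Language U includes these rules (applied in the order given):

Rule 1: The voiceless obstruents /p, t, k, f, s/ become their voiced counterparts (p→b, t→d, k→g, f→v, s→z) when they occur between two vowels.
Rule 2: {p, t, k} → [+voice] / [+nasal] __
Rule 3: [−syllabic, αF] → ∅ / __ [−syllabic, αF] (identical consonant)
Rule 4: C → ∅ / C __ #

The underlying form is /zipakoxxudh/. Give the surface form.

zibagoxud

Rule 1 (intervocalic voicing): /p/ is a voiceless obstruent between vowels /i/ and /a/, so it voices to [b]. /k/ is a voiceless obstruent between vowels /a/ and /o/, so it voices to [g]. /zipakoxxudh/ → zibagoxxudh.
Rule 2 (post-nasal voicing): no segment meets the environment; /zibagoxxudh/ is unchanged.
Rule 3 (degemination): /xx/ is a geminate; the first /x/ deletes. /zibagoxxudh/ → zibagoxudh.
Rule 4 (final cluster simplification): /h/ is the second consonant of a word-final cluster /dh/, so it deletes. /zibagoxudh/ → zibagoxud.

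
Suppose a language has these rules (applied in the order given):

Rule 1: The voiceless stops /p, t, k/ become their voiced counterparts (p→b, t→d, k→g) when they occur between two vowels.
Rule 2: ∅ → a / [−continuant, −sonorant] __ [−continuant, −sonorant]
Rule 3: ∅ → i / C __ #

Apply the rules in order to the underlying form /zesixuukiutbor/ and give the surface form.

Rule 1 (intervocalic voicing): /k/ is a voiceless stop between vowels /u/ and /i/, so it voices to [g]. /zesixuukiutbor/ → zesixuugiutbor.
Rule 2 (stop-cluster a-epenthesis): /t/ and /b/ form a stop–stop cluster, so [a] is inserted between them. /zesixuugiutbor/ → zesixuugiutabor.
Rule 3 (final i-epenthesis): the form ends in the consonant /r/, so [i] is inserted word-finally. /zesixuugiutabor/ → zesixuugiutabori.

zesixuugiutabori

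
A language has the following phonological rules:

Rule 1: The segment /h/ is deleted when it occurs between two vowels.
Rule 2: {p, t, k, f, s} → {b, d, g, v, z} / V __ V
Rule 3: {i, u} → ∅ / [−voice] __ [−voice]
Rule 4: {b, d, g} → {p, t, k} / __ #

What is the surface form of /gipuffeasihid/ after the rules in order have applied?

gibuffeaziit

Rule 1 (intervocalic h-deletion): /h/ occurs between vowels /i/ and /i/, so it deletes. /gipuffeasihid/ → gipuffeasiid.
Rule 2 (intervocalic voicing): /p/ is a voiceless obstruent between vowels /i/ and /u/, so it voices to [b]. /s/ is a voiceless obstruent between vowels /a/ and /i/, so it voices to [z]. /gipuffeasiid/ → gibuffeaziid.
Rule 3 (high vowel syncope): no segment meets the environment; /gibuffeaziid/ is unchanged.
Rule 4 (final devoicing): /d/ is a voiced stop in word-final position, so it devoices to [t]. /gibuffeaziid/ → gibuffeaziit.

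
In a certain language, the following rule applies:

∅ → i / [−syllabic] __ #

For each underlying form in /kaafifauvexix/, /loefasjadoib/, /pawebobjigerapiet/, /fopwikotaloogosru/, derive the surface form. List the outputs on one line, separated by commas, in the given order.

/kaafifauvexix/: the form ends in the consonant /x/, so [i] is inserted word-finally. → [kaafifauvexixi].
/loefasjadoib/: the form ends in the consonant /b/, so [i] is inserted word-finally. → [loefasjadoibi].
/pawebobjigerapiet/: the form ends in the consonant /t/, so [i] is inserted word-finally. → [pawebobjigerapieti].
/fopwikotaloogosru/: the rule's environment is not met; surfaces unchanged as [fopwikotaloogosru].

kaafifauvexixi, loefasjadoibi, pawebobjigerapieti, fopwikotaloogosru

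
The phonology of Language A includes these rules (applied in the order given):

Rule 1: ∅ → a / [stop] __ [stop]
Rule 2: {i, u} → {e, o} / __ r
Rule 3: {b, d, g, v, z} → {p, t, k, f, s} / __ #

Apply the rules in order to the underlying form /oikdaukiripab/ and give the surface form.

oikadaukeripap

Rule 1 (stop-cluster a-epenthesis): /k/ and /d/ form a stop–stop cluster, so [a] is inserted between them. /oikdaukiripab/ → oikadaukiripab.
Rule 2 (pre-rhotic lowering): /i/ is a high vowel immediately before /r/, so it lowers to [e]. /oikadaukiripab/ → oikadaukeripab.
Rule 3 (final devoicing): /b/ is a voiced obstruent in word-final position, so it devoices to [p]. /oikadaukeripab/ → oikadaukeripap.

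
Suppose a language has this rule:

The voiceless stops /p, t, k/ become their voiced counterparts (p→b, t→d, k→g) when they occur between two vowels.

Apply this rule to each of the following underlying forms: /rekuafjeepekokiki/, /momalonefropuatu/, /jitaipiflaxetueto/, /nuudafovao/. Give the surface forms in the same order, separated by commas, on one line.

/rekuafjeepekokiki/: /k/ is a voiceless stop between vowels /e/ and /u/, so it voices to [g]. /p/ is a voiceless stop between vowels /e/ and /e/, so it voices to [b]. /k/ is a voiceless stop between vowels /e/ and /o/, so it voices to [g]. /k/ is a voiceless stop between vowels /o/ and /i/, so it voices to [g]. /k/ is a voiceless stop between vowels /i/ and /i/, so it voices to [g]. → [reguafjeebegogigi].
/momalonefropuatu/: /p/ is a voiceless stop between vowels /o/ and /u/, so it voices to [b]. /t/ is a voiceless stop between vowels /a/ and /u/, so it voices to [d]. → [momalonefrobuadu].
/jitaipiflaxetueto/: /t/ is a voiceless stop between vowels /i/ and /a/, so it voices to [d]. /p/ is a voiceless stop between vowels /i/ and /i/, so it voices to [b]. /t/ is a voiceless stop between vowels /e/ and /u/, so it voices to [d]. /t/ is a voiceless stop between vowels /e/ and /o/, so it voices to [d]. → [jidaibiflaxeduedo].
/nuudafovao/: the rule's environment is not met; surfaces unchanged as [nuudafovao].

reguafjeebegogigi, momalonefrobuadu, jidaibiflaxeduedo, nuudafovao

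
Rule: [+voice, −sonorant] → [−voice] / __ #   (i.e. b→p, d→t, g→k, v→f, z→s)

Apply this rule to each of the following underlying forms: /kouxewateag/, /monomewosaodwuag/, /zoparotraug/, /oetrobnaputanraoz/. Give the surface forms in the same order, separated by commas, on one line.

kouxewateak, monomewosaodwuak, zoparotrauk, oetrobnaputanraos

/kouxewateag/: /g/ is a voiced obstruent in word-final position, so it devoices to [k]. → [kouxewateak].
/monomewosaodwuag/: /g/ is a voiced obstruent in word-final position, so it devoices to [k]. → [monomewosaodwuak].
/zoparotraug/: /g/ is a voiced obstruent in word-final position, so it devoices to [k]. → [zoparotrauk].
/oetrobnaputanraoz/: /z/ is a voiced obstruent in word-final position, so it devoices to [s]. → [oetrobnaputanraos].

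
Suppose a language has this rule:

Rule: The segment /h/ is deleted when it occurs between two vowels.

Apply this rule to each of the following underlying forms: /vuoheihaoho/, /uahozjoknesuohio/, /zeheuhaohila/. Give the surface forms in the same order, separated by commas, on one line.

/vuoheihaoho/: /h/ occurs between vowels /o/ and /e/, so it deletes. /h/ occurs between vowels /i/ and /a/, so it deletes. /h/ occurs between vowels /o/ and /o/, so it deletes. → [vuoeiaoo].
/uahozjoknesuohio/: /h/ occurs between vowels /a/ and /o/, so it deletes. /h/ occurs between vowels /o/ and /i/, so it deletes. → [uaozjoknesuoio].
/zeheuhaohila/: /h/ occurs between vowels /e/ and /e/, so it deletes. /h/ occurs between vowels /u/ and /a/, so it deletes. /h/ occurs between vowels /o/ and /i/, so it deletes. → [zeeuaoila].

vuoeiaoo, uaozjoknesuoio, zeeuaoila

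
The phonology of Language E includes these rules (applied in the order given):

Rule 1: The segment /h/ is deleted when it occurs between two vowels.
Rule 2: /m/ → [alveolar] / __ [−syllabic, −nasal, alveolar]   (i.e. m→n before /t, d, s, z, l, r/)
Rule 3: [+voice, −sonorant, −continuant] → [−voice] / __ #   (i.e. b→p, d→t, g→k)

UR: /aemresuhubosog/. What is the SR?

Rule 1 (intervocalic h-deletion): /h/ occurs between vowels /u/ and /u/, so it deletes. /aemresuhubosog/ → aemresuubosog.
Rule 2 (nasal place assimilation): /m/ precedes the alveolar consonant /r/, so it assimilates in place to [n]. /aemresuubosog/ → aenresuubosog.
Rule 3 (final devoicing): /g/ is a voiced stop in word-final position, so it devoices to [k]. /aenresuubosog/ → aenresuubosok.

aenresuubosok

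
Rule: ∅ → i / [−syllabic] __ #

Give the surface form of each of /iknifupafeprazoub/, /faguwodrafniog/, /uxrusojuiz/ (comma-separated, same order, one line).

/iknifupafeprazoub/: the form ends in the consonant /b/, so [i] is inserted word-finally. → [iknifupafeprazoubi].
/faguwodrafniog/: the form ends in the consonant /g/, so [i] is inserted word-finally. → [faguwodrafniogi].
/uxrusojuiz/: the form ends in the consonant /z/, so [i] is inserted word-finally. → [uxrusojuizi].

iknifupafeprazoubi, faguwodrafniogi, uxrusojuizi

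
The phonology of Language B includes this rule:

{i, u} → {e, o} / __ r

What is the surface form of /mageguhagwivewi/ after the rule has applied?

mageguhagwivewi

No segment of /mageguhagwivewi/ meets the structural description of the rule, so the form surfaces unchanged.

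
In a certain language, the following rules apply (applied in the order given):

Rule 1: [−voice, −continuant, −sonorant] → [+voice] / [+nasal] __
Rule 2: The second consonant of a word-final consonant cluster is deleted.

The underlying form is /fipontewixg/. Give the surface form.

Rule 1 (post-nasal voicing): /t/ is a voiceless stop immediately after the nasal /n/, so it voices to [d]. /fipontewixg/ → fipondewixg.
Rule 2 (final cluster simplification): /g/ is the second consonant of a word-final cluster /xg/, so it deletes. /fipondewixg/ → fipondewix.

fipondewix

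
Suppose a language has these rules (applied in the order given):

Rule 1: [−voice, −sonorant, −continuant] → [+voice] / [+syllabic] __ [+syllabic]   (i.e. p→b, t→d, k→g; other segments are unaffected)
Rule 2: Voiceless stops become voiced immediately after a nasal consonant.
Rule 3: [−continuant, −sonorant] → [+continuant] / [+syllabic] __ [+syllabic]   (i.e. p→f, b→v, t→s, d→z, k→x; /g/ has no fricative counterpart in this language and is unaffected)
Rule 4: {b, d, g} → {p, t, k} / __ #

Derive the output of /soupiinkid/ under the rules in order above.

Rule 1 (intervocalic voicing): /p/ is a voiceless stop between vowels /u/ and /i/, so it voices to [b]. /soupiinkid/ → soubiinkid.
Rule 2 (post-nasal voicing): /k/ is a voiceless stop immediately after the nasal /n/, so it voices to [g]. /soubiinkid/ → soubiingid.
Rule 3 (intervocalic spirantization): /b/ is a stop between vowels /u/ and /i/, so it spirantizes to the fricative [v]. /soubiingid/ → souviingid.
Rule 4 (final devoicing): /d/ is a voiced stop in word-final position, so it devoices to [t]. /souviingid/ → souviingit.

souviingit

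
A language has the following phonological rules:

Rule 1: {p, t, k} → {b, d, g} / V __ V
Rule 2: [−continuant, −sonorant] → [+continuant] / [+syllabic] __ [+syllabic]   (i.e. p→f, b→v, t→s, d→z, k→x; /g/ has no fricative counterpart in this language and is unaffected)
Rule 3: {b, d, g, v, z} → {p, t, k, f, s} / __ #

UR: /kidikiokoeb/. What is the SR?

kizigiogoep

Rule 1 (intervocalic voicing): /k/ is a voiceless stop between vowels /i/ and /i/, so it voices to [g]. /k/ is a voiceless stop between vowels /o/ and /o/, so it voices to [g]. /kidikiokoeb/ → kidigiogoeb.
Rule 2 (intervocalic spirantization): /d/ is a stop between vowels /i/ and /i/, so it spirantizes to the fricative [z]. /kidigiogoeb/ → kizigiogoeb.
Rule 3 (final devoicing): /b/ is a voiced obstruent in word-final position, so it devoices to [p]. /kizigiogoeb/ → kizigiogoep.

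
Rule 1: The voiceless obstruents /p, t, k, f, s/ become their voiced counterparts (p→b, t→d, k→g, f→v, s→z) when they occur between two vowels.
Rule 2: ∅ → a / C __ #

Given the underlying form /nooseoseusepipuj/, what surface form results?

noozeozeuzebibuja

Rule 1 (intervocalic voicing): /s/ is a voiceless obstruent between vowels /o/ and /e/, so it voices to [z]. /s/ is a voiceless obstruent between vowels /o/ and /e/, so it voices to [z]. /s/ is a voiceless obstruent between vowels /u/ and /e/, so it voices to [z]. /p/ is a voiceless obstruent between vowels /e/ and /i/, so it voices to [b]. /p/ is a voiceless obstruent between vowels /i/ and /u/, so it voices to [b]. /nooseoseusepipuj/ → noozeozeuzebibuj.
Rule 2 (final a-epenthesis): the form ends in the consonant /j/, so [a] is inserted word-finally. /noozeozeuzebibuj/ → noozeozeuzebibuja.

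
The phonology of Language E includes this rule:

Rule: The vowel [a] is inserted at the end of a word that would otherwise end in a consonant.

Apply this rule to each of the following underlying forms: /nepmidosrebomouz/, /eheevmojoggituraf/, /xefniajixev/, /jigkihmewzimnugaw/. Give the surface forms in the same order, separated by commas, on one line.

nepmidosrebomouza, eheevmojoggiturafa, xefniajixeva, jigkihmewzimnugawa

/nepmidosrebomouz/: the form ends in the consonant /z/, so [a] is inserted word-finally. → [nepmidosrebomouza].
/eheevmojoggituraf/: the form ends in the consonant /f/, so [a] is inserted word-finally. → [eheevmojoggiturafa].
/xefniajixev/: the form ends in the consonant /v/, so [a] is inserted word-finally. → [xefniajixeva].
/jigkihmewzimnugaw/: the form ends in the consonant /w/, so [a] is inserted word-finally. → [jigkihmewzimnugawa].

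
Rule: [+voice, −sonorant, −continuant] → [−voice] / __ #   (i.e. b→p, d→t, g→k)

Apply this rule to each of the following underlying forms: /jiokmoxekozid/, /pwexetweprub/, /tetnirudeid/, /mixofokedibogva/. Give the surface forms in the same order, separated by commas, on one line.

jiokmoxekozit, pwexetweprup, tetnirudeit, mixofokedibogva

/jiokmoxekozid/: /d/ is a voiced stop in word-final position, so it devoices to [t]. → [jiokmoxekozit].
/pwexetweprub/: /b/ is a voiced stop in word-final position, so it devoices to [p]. → [pwexetweprup].
/tetnirudeid/: /d/ is a voiced stop in word-final position, so it devoices to [t]. → [tetnirudeit].
/mixofokedibogva/: the rule's environment is not met; surfaces unchanged as [mixofokedibogva].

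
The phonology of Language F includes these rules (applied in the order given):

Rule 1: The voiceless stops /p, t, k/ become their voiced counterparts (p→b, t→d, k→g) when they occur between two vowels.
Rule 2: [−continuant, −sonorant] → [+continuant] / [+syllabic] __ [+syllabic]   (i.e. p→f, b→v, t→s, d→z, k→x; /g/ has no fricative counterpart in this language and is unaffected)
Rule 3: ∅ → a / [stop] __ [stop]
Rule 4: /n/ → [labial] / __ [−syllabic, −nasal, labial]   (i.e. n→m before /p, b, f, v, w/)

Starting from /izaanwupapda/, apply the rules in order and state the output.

izaamwuvapada

Rule 1 (intervocalic voicing): /p/ is a voiceless stop between vowels /u/ and /a/, so it voices to [b]. /izaanwupapda/ → izaanwubapda.
Rule 2 (intervocalic spirantization): /b/ is a stop between vowels /u/ and /a/, so it spirantizes to the fricative [v]. /izaanwubapda/ → izaanwuvapda.
Rule 3 (stop-cluster a-epenthesis): /p/ and /d/ form a stop–stop cluster, so [a] is inserted between them. /izaanwuvapda/ → izaanwuvapada.
Rule 4 (nasal place assimilation): /n/ precedes the labial consonant /w/, so it assimilates in place to [m]. /izaanwuvapada/ → izaamwuvapada.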